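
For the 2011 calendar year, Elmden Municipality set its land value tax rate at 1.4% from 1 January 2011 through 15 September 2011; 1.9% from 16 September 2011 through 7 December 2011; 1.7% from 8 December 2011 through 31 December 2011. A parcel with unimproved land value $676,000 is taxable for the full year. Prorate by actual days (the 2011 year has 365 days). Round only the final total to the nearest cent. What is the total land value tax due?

1 January – 15 September 2011: 258 days at 1.4% → $676,000 × 1.4% × 258/365 = $6,689.6219
16 September – 7 December 2011: 83 days at 1.9% → $676,000 × 1.9% × 83/365 = $2,920.6904
8 December – 31 December 2011: 24 days at 1.7% → $676,000 × 1.7% × 24/365 = $755.6384
Total = $10,365.9507

$10,365.95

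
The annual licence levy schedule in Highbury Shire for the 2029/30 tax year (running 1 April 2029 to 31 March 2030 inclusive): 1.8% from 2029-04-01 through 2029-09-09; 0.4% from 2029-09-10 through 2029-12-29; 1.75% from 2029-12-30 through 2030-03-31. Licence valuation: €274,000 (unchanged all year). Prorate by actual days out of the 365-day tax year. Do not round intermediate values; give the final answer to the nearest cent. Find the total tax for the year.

2029-04-01 to 2029-09-09: 162 days at 1.8% → €274,000 × 1.8% × 162/365 = €2,188.9973
2029-09-10 to 2029-12-29: 111 days at 0.4% → €274,000 × 0.4% × 111/365 = €333.3041
2029-12-30 to 2030-03-31: 92 days at 1.75% → €274,000 × 1.75% × 92/365 = €1,208.6027
Total = €3,730.9041

€3,730.90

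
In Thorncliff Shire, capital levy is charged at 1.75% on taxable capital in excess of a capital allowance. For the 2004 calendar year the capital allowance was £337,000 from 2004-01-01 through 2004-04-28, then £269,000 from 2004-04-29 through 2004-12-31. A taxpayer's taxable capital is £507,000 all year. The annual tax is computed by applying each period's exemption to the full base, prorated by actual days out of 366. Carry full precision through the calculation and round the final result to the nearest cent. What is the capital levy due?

2004-01-01 to 2004-04-28: 119 days, exemption £337,000 → (£507,000 − £337,000) × 1.75% × 119/366 = £967.2814
2004-04-29 to 2004-12-31: 247 days, exemption £269,000 → (£507,000 − £269,000) × 1.75% × 247/366 = £2,810.8060
Total = £3,778.0874

£3,778.09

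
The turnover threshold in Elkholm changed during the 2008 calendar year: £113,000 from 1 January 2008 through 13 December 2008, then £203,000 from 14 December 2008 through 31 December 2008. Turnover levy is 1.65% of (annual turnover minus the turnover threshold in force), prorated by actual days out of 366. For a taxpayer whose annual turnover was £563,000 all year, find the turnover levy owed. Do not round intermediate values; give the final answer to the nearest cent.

1 January – 13 December 2008: 348 days, exemption £113,000 → (£563,000 − £113,000) × 1.65% × 348/366 = £7,059.8361
14 December – 31 December 2008: 18 days, exemption £203,000 → (£563,000 − £203,000) × 1.65% × 18/366 = £292.1311
Total = £7,351.9672

£7,351.97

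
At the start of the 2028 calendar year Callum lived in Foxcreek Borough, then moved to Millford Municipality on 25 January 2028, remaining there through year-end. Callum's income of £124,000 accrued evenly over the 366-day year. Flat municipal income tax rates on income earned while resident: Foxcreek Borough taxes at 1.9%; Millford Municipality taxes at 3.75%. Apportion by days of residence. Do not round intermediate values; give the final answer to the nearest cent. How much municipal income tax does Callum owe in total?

£4,499.57

Foxcreek Borough, 1 January – 24 January 2028: 24 days → £124,000 × 1.9% × 24/366 = £154.4918
Millford Municipality, 25 January – 31 December 2028: 342 days → £124,000 × 3.75% × 342/366 = £4,345.0820
Total = £4,499.5738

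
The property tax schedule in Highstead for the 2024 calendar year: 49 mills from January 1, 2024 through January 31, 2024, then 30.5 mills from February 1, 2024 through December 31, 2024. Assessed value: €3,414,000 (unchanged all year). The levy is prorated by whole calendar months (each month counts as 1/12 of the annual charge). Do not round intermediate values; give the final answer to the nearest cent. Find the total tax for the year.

January 1 – January 31, 2024: 1 month at 49 mills → €3,414,000 × 4.9% × 1/12 = €13,940.5000
February 1 – December 31, 2024: 11 months at 30.5 mills → €3,414,000 × 3.05% × 11/12 = €95,449.7500
Total = €109,390.2500

€109,390.25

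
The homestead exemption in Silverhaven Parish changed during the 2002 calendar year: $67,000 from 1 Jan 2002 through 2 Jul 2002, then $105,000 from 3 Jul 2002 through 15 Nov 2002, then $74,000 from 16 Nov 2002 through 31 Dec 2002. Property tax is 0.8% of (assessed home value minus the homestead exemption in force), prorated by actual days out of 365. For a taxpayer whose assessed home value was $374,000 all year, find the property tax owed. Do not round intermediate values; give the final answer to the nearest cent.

1 Jan – 2 Jul 2002: 183 days, exemption $67,000 → ($374,000 − $67,000) × 0.8% × 183/365 = $1,231.3644
3 Jul – 15 Nov 2002: 136 days, exemption $105,000 → ($374,000 − $105,000) × 0.8% × 136/365 = $801.8411
16 Nov – 31 Dec 2002: 46 days, exemption $74,000 → ($374,000 − $74,000) × 0.8% × 46/365 = $302.4658
Total = $2,335.6712

$2,335.67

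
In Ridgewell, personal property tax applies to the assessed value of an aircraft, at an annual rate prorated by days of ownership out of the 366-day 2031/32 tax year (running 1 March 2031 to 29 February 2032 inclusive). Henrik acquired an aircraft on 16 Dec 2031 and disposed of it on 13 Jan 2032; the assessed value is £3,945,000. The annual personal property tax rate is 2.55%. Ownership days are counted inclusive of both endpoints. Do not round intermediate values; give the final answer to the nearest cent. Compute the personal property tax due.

Days held (16 Dec 2031 – 13 Jan 2032): 29 out of 366
Tax = £3,945,000 × 2.55% × 29/366 = £7,970.8402

£7,970.84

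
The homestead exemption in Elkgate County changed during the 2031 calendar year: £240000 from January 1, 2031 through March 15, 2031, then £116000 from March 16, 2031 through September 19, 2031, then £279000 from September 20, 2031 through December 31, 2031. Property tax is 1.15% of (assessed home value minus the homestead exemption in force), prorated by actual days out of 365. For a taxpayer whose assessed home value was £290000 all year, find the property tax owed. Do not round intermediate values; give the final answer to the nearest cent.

£1182.92

January 1 – March 15, 2031: 74 days, exemption £240000 → (£290000 − £240000) × 1.15% × 74/365 = £116.5753
March 16 – September 19, 2031: 188 days, exemption £116000 → (£290000 − £116000) × 1.15% × 188/365 = £1030.6521
September 20 – December 31, 2031: 103 days, exemption £279000 → (£290000 − £279000) × 1.15% × 103/365 = £35.6973
Total = £1182.9247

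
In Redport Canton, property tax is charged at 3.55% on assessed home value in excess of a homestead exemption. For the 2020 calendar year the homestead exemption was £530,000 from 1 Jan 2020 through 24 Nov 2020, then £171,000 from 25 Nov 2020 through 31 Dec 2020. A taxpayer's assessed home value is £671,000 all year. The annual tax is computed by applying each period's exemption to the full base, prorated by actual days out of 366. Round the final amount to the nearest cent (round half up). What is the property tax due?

1 Jan – 24 Nov 2020: 329 days, exemption £530,000 → (£671,000 − £530,000) × 3.55% × 329/366 = £4,499.4795
25 Nov – 31 Dec 2020: 37 days, exemption £171,000 → (£671,000 − £171,000) × 3.55% × 37/366 = £1,794.3989
Total = £6,293.8784

£6,293.88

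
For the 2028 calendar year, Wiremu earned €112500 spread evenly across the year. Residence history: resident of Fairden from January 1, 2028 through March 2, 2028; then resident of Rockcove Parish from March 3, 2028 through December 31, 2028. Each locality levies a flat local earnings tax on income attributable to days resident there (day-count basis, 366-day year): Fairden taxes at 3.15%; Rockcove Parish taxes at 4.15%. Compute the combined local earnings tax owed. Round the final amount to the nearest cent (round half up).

€4478.18

Fairden, January 1 – March 2, 2028: 62 days → €112500 × 3.15% × 62/366 = €600.3074
Rockcove Parish, March 3 – December 31, 2028: 304 days → €112500 × 4.15% × 304/366 = €3877.8689
Total = €4478.1762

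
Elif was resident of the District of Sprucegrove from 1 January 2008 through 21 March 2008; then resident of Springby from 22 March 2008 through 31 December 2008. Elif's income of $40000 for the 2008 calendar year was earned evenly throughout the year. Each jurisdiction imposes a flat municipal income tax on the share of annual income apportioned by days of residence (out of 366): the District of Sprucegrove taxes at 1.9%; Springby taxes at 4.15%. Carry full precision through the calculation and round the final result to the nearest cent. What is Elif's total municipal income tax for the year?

$1460.82

The District of Sprucegrove, 1 January – 21 March 2008: 81 days → $40000 × 1.9% × 81/366 = $168.1967
Springby, 22 March – 31 December 2008: 285 days → $40000 × 4.15% × 285/366 = $1292.6230
Total = $1460.8197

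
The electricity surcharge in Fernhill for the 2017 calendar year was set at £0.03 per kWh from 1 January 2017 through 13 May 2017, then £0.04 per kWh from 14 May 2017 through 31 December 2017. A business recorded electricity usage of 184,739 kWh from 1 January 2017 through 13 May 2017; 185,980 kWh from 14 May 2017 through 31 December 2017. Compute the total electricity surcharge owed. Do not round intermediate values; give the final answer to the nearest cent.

£12,981.37

1 January – 13 May 2017: 184,739 kWh at £0.03/kWh → £5,542.17
14 May – 31 December 2017: 185,980 kWh at £0.04/kWh → £7,439.20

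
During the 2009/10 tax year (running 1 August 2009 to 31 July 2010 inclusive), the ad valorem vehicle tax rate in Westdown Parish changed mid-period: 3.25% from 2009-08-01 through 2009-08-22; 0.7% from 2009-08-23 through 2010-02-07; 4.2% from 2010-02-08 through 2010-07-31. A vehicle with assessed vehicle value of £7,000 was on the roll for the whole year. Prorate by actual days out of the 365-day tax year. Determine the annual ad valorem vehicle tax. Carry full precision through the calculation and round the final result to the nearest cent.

2009-08-01 to 2009-08-22: 22 days at 3.25% → £7,000 × 3.25% × 22/365 = £13.7123
2009-08-23 to 2010-02-07: 169 days at 0.7% → £7,000 × 0.7% × 169/365 = £22.6877
2010-02-08 to 2010-07-31: 174 days at 4.2% → £7,000 × 4.2% × 174/365 = £140.1534
Total = £176.5534

£176.55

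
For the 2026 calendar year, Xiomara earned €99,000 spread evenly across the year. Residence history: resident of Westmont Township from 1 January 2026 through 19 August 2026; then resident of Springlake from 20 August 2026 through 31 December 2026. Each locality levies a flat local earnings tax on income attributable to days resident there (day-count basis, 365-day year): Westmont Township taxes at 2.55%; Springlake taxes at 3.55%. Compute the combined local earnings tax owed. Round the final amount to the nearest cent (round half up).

Westmont Township, 1 January – 19 August 2026: 231 days → €99,000 × 2.55% × 231/365 = €1,597.6973
Springlake, 20 August – 31 December 2026: 134 days → €99,000 × 3.55% × 134/365 = €1,290.2548
Total = €2,887.9521

€2,887.95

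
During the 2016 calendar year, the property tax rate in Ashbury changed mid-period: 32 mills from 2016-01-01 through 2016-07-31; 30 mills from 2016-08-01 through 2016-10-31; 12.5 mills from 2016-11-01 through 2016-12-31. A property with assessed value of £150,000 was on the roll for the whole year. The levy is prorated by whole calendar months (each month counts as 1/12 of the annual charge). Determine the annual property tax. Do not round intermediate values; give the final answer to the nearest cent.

£4,237.50

2016-01-01 to 2016-07-31: 7 months at 32 mills → £150,000 × 3.2% × 7/12 = £2,800.0000
2016-08-01 to 2016-10-31: 3 months at 30 mills → £150,000 × 3% × 3/12 = £1,125.0000
2016-11-01 to 2016-12-31: 2 months at 12.5 mills → £150,000 × 1.25% × 2/12 = £312.5000
Total = £4,237.5000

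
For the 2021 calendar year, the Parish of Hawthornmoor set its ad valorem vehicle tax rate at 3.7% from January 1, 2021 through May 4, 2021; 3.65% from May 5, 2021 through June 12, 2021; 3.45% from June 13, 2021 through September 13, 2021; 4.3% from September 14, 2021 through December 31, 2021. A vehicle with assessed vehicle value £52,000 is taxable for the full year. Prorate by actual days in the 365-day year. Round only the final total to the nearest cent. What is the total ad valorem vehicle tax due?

£1,981.27

January 1 – May 4, 2021: 124 days at 3.7% → £52,000 × 3.7% × 124/365 = £653.6329
May 5 – June 12, 2021: 39 days at 3.65% → £52,000 × 3.65% × 39/365 = £202.8000
June 13 – September 13, 2021: 93 days at 3.45% → £52,000 × 3.45% × 93/365 = £457.1014
September 14 – December 31, 2021: 109 days at 4.3% → £52,000 × 4.3% × 109/365 = £667.7370
Total = £1,981.2712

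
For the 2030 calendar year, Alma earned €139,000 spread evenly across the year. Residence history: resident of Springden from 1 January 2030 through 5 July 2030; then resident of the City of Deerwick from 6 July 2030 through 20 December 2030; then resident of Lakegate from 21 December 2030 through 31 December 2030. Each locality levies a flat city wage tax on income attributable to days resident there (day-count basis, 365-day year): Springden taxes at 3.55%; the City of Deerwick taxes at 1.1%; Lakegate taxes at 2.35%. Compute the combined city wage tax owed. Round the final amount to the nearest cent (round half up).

Springden, 1 January – 5 July 2030: 186 days → €139,000 × 3.55% × 186/365 = €2,514.5671
The City of Deerwick, 6 July – 20 December 2030: 168 days → €139,000 × 1.1% × 168/365 = €703.7589
Lakegate, 21 December – 31 December 2030: 11 days → €139,000 × 2.35% × 11/365 = €98.4425
Total = €3,316.7685

€3,316.77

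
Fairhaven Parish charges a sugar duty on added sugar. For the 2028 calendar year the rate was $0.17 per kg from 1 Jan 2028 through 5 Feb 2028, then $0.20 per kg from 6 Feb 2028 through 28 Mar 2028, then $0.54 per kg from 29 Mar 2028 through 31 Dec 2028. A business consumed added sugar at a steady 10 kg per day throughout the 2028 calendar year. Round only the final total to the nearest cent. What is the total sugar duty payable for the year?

$1,666.40

1 Jan – 5 Feb 2028: 36 days × 10 kg/day = 360 kg at $0.17/kg → $61.20
6 Feb – 28 Mar 2028: 52 days × 10 kg/day = 520 kg at $0.20/kg → $104.00
29 Mar – 31 Dec 2028: 278 days × 10 kg/day = 2,780 kg at $0.54/kg → $1,501.20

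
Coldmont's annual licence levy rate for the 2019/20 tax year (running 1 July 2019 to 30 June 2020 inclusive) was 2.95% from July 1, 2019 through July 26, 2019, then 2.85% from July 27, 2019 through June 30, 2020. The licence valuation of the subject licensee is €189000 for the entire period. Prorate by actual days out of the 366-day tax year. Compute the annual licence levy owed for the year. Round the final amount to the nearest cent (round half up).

July 1 – July 26, 2019: 26 days at 2.95% → €189000 × 2.95% × 26/366 = €396.0738
July 27, 2019 – June 30, 2020: 340 days at 2.85% → €189000 × 2.85% × 340/366 = €5003.8525
Total = €5399.9262

€5399.93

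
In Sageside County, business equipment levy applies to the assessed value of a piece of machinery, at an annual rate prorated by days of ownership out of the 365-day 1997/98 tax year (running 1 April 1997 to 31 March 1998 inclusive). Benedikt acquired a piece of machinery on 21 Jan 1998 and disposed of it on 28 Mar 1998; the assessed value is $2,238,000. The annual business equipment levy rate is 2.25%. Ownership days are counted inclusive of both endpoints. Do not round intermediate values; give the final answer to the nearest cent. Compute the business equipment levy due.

$9,243.25

Days held (21 Jan – 28 Mar 1998): 67 out of 365
Tax = $2,238,000 × 2.25% × 67/365 = $9,243.2466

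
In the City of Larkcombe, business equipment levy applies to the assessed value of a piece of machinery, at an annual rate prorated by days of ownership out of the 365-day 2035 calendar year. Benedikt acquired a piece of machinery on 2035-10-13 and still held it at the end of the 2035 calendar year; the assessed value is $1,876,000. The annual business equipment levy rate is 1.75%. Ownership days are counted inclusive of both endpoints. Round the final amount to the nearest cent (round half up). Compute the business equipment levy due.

$7,195.62

Days held (2035-10-13 to 2035-12-31): 80 out of 365
Tax = $1,876,000 × 1.75% × 80/365 = $7,195.6164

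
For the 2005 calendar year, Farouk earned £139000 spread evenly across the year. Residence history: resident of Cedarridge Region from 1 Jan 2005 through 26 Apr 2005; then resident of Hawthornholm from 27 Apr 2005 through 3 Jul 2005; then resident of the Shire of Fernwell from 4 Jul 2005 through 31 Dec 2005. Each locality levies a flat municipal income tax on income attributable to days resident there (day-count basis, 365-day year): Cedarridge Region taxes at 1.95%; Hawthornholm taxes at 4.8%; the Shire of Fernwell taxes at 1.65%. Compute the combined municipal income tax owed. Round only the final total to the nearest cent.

£3241.75

Cedarridge Region, 1 Jan – 26 Apr 2005: 116 days → £139000 × 1.95% × 116/365 = £861.4192
Hawthornholm, 27 Apr – 3 Jul 2005: 68 days → £139000 × 4.8% × 68/365 = £1243.0027
The Shire of Fernwell, 4 Jul – 31 Dec 2005: 181 days → £139000 × 1.65% × 181/365 = £1137.3247
Total = £3241.7466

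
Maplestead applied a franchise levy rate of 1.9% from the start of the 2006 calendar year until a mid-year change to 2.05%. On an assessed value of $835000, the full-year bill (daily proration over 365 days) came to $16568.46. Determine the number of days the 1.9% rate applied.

Let d = days at the first rate; then 365 − d days at the second rate.
$835000 × [1.9%·d + 2.05%·(365−d)] / 365 = $16568.46
Solving gives d = 160, so the new rate took effect on 10 June 2006.

160 days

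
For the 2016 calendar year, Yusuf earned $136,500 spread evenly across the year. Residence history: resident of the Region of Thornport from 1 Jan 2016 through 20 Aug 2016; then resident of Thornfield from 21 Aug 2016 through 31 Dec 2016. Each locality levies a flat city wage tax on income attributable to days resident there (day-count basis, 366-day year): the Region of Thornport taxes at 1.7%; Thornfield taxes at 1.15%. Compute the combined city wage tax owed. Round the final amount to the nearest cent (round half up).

The Region of Thornport, 1 Jan – 20 Aug 2016: 233 days → $136,500 × 1.7% × 233/366 = $1,477.2582
Thornfield, 21 Aug – 31 Dec 2016: 133 days → $136,500 × 1.15% × 133/366 = $570.4283
Total = $2,047.6865

$2,047.69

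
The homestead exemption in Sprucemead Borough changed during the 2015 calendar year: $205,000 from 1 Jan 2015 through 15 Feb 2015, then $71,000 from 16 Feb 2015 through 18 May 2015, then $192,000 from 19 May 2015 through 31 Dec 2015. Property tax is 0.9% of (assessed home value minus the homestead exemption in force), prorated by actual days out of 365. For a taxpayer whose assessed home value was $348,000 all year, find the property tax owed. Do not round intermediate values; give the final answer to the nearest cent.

1 Jan – 15 Feb 2015: 46 days, exemption $205,000 → ($348,000 − $205,000) × 0.9% × 46/365 = $162.1973
16 Feb – 18 May 2015: 92 days, exemption $71,000 → ($348,000 − $71,000) × 0.9% × 92/365 = $628.3726
19 May – 31 Dec 2015: 227 days, exemption $192,000 → ($348,000 − $192,000) × 0.9% × 227/365 = $873.1726
Total = $1,663.7425

$1,663.74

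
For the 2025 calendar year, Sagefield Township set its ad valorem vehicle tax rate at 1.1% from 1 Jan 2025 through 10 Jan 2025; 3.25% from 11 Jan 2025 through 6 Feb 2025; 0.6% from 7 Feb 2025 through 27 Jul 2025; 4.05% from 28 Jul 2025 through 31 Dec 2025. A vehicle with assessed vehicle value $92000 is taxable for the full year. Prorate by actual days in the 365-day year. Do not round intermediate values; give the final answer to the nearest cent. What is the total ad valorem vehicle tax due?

1 Jan – 10 Jan 2025: 10 days at 1.1% → $92000 × 1.1% × 10/365 = $27.7260
11 Jan – 6 Feb 2025: 27 days at 3.25% → $92000 × 3.25% × 27/365 = $221.1781
7 Feb – 27 Jul 2025: 171 days at 0.6% → $92000 × 0.6% × 171/365 = $258.6082
28 Jul – 31 Dec 2025: 157 days at 4.05% → $92000 × 4.05% × 157/365 = $1602.6904
Total = $2110.2027

$2110.20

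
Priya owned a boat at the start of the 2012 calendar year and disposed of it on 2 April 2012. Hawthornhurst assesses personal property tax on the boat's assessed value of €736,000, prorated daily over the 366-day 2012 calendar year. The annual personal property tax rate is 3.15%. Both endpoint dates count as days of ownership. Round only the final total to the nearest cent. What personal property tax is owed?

€5,891.02

Days held (1 January – 2 April 2012): 93 out of 366
Tax = €736,000 × 3.15% × 93/366 = €5,891.0164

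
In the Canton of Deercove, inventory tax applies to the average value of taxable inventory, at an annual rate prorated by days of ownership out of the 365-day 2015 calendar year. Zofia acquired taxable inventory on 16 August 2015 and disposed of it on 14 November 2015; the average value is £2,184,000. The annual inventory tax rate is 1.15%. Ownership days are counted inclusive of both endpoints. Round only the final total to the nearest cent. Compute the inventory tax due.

Days held (16 August – 14 November 2015): 91 out of 365
Tax = £2,184,000 × 1.15% × 91/365 = £6,261.7973

£6,261.80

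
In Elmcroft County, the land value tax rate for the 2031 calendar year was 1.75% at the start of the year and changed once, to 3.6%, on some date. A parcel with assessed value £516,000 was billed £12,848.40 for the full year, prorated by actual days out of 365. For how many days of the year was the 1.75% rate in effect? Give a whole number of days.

219 days

Let d = days at the first rate; then 365 − d days at the second rate.
£516,000 × [1.75%·d + 3.6%·(365−d)] / 365 = £12,848.40
Solving gives d = 219, so the new rate took effect on 8 August 2031.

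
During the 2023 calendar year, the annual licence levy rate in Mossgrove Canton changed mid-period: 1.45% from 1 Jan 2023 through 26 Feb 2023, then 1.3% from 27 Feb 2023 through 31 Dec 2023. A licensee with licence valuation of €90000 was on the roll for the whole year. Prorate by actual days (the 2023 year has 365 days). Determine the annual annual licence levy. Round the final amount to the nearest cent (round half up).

€1191.08

1 Jan – 26 Feb 2023: 57 days at 1.45% → €90000 × 1.45% × 57/365 = €203.7945
27 Feb – 31 Dec 2023: 308 days at 1.3% → €90000 × 1.3% × 308/365 = €987.2877
Total = €1191.0822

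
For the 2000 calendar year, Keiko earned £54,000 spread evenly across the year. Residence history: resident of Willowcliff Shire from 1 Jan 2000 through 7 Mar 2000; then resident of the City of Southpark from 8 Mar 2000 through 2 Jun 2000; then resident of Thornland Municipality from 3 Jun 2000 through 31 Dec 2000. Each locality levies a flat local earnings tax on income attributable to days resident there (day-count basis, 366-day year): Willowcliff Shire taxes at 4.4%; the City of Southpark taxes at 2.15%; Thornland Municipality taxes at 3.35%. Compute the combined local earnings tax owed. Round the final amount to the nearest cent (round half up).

£1,758.76

Willowcliff Shire, 1 Jan – 7 Mar 2000: 67 days → £54,000 × 4.4% × 67/366 = £434.9508
The City of Southpark, 8 Mar – 2 Jun 2000: 87 days → £54,000 × 2.15% × 87/366 = £275.9754
Thornland Municipality, 3 Jun – 31 Dec 2000: 212 days → £54,000 × 3.35% × 212/366 = £1,047.8361
Total = £1,758.7623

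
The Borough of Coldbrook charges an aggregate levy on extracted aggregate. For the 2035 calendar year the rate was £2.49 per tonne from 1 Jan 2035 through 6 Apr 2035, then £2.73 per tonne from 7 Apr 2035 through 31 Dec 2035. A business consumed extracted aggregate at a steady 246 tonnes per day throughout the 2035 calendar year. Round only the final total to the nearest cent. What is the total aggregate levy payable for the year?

1 Jan – 6 Apr 2035: 96 days × 246 tonnes/day = 23,616 tonnes at £2.49/tonne → £58,803.84
7 Apr – 31 Dec 2035: 269 days × 246 tonnes/day = 66,174 tonnes at £2.73/tonne → £180,655.02

£239,458.86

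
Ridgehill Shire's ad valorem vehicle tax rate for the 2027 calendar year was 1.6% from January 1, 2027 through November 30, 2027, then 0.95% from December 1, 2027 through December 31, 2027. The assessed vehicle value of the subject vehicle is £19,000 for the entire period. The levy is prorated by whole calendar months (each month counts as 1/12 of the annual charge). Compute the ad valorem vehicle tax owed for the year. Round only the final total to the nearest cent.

£293.71

January 1 – November 30, 2027: 11 months at 1.6% → £19,000 × 1.6% × 11/12 = £278.6667
December 1 – December 31, 2027: 1 month at 0.95% → £19,000 × 0.95% × 1/12 = £15.0417
Total = £293.7083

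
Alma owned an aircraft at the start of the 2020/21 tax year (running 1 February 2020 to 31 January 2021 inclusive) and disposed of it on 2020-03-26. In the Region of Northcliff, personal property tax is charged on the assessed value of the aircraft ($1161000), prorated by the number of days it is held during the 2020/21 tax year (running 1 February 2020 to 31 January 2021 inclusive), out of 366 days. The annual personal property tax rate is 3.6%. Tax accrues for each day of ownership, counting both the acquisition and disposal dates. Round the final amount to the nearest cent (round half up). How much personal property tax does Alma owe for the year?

$6280.82

Days held (2020-02-01 to 2020-03-26): 55 out of 366
Tax = $1161000 × 3.6% × 55/366 = $6280.8197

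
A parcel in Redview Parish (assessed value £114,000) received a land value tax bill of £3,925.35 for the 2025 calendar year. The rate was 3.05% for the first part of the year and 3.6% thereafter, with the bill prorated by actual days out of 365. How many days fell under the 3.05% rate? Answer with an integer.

104 days

Let d = days at the first rate; then 365 − d days at the second rate.
£114,000 × [3.05%·d + 3.6%·(365−d)] / 365 = £3,925.35
Solving gives d = 104, so the new rate took effect on 15 Apr 2025.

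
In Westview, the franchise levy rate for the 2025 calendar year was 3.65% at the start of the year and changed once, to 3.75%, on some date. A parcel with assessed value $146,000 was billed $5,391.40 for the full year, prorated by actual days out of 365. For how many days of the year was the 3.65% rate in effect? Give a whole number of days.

Let d = days at the first rate; then 365 − d days at the second rate.
$146,000 × [3.65%·d + 3.75%·(365−d)] / 365 = $5,391.40
Solving gives d = 209, so the new rate took effect on 29 July 2025.

209 days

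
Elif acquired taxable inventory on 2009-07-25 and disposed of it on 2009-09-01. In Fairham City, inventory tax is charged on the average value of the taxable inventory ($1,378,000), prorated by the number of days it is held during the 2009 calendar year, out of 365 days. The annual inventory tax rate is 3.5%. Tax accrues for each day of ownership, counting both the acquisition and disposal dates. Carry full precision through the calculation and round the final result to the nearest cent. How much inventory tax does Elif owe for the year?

Days held (2009-07-25 to 2009-09-01): 39 out of 365
Tax = $1,378,000 × 3.5% × 39/365 = $5,153.3425

$5,153.34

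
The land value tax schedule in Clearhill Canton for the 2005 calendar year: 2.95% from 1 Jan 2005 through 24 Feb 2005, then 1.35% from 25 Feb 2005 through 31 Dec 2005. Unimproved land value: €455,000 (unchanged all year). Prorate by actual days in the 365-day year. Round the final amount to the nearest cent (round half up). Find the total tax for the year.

€7,239.49

1 Jan – 24 Feb 2005: 55 days at 2.95% → €455,000 × 2.95% × 55/365 = €2,022.5685
25 Feb – 31 Dec 2005: 310 days at 1.35% → €455,000 × 1.35% × 310/365 = €5,216.9178
Total = €7,239.4863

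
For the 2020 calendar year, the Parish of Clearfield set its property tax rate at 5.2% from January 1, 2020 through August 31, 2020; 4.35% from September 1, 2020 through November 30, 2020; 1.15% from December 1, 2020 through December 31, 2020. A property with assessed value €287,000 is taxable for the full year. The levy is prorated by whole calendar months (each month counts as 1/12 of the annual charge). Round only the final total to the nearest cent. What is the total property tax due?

€13,345.50

January 1 – August 31, 2020: 8 months at 5.2% → €287,000 × 5.2% × 8/12 = €9,949.3333
September 1 – November 30, 2020: 3 months at 4.35% → €287,000 × 4.35% × 3/12 = €3,121.1250
December 1 – December 31, 2020: 1 month at 1.15% → €287,000 × 1.15% × 1/12 = €275.0417
Total = €13,345.5000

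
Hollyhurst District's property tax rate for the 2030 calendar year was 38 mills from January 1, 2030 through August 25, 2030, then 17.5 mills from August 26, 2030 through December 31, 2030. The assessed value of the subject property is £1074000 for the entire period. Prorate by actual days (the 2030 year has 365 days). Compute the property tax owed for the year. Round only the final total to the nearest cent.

January 1 – August 25, 2030: 237 days at 38 mills → £1074000 × 3.8% × 237/365 = £26499.8466
August 26 – December 31, 2030: 128 days at 17.5 mills → £1074000 × 1.75% × 128/365 = £6591.1233
Total = £33090.9699

£33090.97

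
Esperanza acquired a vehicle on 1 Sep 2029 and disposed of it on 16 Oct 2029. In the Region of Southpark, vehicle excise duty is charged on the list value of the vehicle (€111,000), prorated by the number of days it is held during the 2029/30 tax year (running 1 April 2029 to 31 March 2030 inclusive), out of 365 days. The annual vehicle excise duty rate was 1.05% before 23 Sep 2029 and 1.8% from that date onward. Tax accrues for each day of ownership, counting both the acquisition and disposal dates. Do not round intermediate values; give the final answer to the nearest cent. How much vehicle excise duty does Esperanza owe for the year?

€201.62

1 Sep – 22 Sep 2029: 22 days at 1.05% → €111,000 × 1.05% × 22/365 = €70.2493
23 Sep – 16 Oct 2029: 24 days at 1.8% → €111,000 × 1.8% × 24/365 = €131.3753
Total = €201.6247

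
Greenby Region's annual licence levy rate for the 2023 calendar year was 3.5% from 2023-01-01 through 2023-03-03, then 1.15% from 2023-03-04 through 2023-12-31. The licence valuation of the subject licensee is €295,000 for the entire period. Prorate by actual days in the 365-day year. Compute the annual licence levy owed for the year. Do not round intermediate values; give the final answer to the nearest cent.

€4,570.08

2023-01-01 to 2023-03-03: 62 days at 3.5% → €295,000 × 3.5% × 62/365 = €1,753.8356
2023-03-04 to 2023-12-31: 303 days at 1.15% → €295,000 × 1.15% × 303/365 = €2,816.2397
Total = €4,570.0753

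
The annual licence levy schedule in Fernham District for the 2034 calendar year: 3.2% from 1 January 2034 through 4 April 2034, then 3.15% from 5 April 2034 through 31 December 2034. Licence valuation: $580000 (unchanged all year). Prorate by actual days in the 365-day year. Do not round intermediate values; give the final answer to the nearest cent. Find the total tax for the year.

1 January – 4 April 2034: 94 days at 3.2% → $580000 × 3.2% × 94/365 = $4779.8356
5 April – 31 December 2034: 271 days at 3.15% → $580000 × 3.15% × 271/365 = $13564.8493
Total = $18344.6849

$18344.68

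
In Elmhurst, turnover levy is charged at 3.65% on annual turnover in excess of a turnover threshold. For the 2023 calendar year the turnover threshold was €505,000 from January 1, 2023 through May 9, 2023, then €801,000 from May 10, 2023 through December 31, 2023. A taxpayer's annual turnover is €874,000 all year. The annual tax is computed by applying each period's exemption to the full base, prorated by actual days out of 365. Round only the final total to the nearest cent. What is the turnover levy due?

€6,482.90

January 1 – May 9, 2023: 129 days, exemption €505,000 → (€874,000 − €505,000) × 3.65% × 129/365 = €4,760.1000
May 10 – December 31, 2023: 236 days, exemption €801,000 → (€874,000 − €801,000) × 3.65% × 236/365 = €1,722.8000
Total = €6,482.9000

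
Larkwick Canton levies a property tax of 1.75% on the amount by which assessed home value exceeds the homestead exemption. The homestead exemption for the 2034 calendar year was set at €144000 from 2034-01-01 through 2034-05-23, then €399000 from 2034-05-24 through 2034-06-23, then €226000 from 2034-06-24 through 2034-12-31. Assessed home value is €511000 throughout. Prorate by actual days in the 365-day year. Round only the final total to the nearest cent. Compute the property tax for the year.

€5292.58

2034-01-01 to 2034-05-23: 143 days, exemption €144000 → (€511000 − €144000) × 1.75% × 143/365 = €2516.2123
2034-05-24 to 2034-06-23: 31 days, exemption €399000 → (€511000 − €399000) × 1.75% × 31/365 = €166.4658
2034-06-24 to 2034-12-31: 191 days, exemption €226000 → (€511000 − €226000) × 1.75% × 191/365 = €2609.8973
Total = €5292.5753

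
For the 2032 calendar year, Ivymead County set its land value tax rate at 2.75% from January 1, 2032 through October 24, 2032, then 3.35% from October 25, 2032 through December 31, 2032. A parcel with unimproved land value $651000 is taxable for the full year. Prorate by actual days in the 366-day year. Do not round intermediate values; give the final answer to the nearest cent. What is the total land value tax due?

January 1 – October 24, 2032: 298 days at 2.75% → $651000 × 2.75% × 298/366 = $14576.3525
October 25 – December 31, 2032: 68 days at 3.35% → $651000 × 3.35% × 68/366 = $4051.8525
Total = $18628.2049

$18628.20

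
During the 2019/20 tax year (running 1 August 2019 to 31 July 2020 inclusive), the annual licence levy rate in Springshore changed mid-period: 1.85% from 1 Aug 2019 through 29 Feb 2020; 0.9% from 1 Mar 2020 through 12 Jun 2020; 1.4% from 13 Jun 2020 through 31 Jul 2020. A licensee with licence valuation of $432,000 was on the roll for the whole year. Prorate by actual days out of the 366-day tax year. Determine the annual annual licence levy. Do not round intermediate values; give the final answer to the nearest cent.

1 Aug 2019 – 29 Feb 2020: 213 days at 1.85% → $432,000 × 1.85% × 213/366 = $4,651.0820
1 Mar – 12 Jun 2020: 104 days at 0.9% → $432,000 × 0.9% × 104/366 = $1,104.7869
13 Jun – 31 Jul 2020: 49 days at 1.4% → $432,000 × 1.4% × 49/366 = $809.7049
Total = $6,565.5738

$6,565.57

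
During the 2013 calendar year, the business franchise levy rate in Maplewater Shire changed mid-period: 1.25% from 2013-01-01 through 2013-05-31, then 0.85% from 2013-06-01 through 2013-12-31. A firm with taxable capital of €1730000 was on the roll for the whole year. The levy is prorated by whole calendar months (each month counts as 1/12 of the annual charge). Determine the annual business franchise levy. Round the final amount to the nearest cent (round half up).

2013-01-01 to 2013-05-31: 5 months at 1.25% → €1730000 × 1.25% × 5/12 = €9010.4167
2013-06-01 to 2013-12-31: 7 months at 0.85% → €1730000 × 0.85% × 7/12 = €8577.9167
Total = €17588.3333

€17588.33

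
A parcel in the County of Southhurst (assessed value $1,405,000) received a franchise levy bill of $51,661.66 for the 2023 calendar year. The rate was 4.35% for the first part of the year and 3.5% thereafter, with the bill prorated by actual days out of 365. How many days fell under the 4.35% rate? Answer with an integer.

Let d = days at the first rate; then 365 − d days at the second rate.
$1,405,000 × [4.35%·d + 3.5%·(365−d)] / 365 = $51,661.66
Solving gives d = 76, so the new rate took effect on March 18, 2023.

76 days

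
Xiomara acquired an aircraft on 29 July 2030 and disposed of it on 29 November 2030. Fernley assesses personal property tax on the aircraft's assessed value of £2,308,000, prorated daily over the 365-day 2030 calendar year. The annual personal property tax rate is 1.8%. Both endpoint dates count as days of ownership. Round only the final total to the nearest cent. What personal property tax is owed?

Days held (29 July – 29 November 2030): 124 out of 365
Tax = £2,308,000 × 1.8% × 124/365 = £14,113.5781

£14,113.58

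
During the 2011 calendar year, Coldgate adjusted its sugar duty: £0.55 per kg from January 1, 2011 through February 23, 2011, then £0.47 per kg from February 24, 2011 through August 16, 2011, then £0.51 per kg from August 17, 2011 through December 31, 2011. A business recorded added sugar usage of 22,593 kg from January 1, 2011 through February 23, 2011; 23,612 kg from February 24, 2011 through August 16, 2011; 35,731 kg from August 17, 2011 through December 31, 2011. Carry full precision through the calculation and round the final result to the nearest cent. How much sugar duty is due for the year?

£41,746.60

January 1 – February 23, 2011: 22,593 kg at £0.55/kg → £12,426.15
February 24 – August 16, 2011: 23,612 kg at £0.47/kg → £11,097.64
August 17 – December 31, 2011: 35,731 kg at £0.51/kg → £18,222.81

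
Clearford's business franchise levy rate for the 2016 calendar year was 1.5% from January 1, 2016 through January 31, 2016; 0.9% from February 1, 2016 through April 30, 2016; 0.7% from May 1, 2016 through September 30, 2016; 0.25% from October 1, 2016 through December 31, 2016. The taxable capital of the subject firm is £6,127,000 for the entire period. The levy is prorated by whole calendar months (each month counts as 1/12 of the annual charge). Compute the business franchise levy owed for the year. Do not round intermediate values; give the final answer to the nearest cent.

£43,144.29

January 1 – January 31, 2016: 1 month at 1.5% → £6,127,000 × 1.5% × 1/12 = £7,658.7500
February 1 – April 30, 2016: 3 months at 0.9% → £6,127,000 × 0.9% × 3/12 = £13,785.7500
May 1 – September 30, 2016: 5 months at 0.7% → £6,127,000 × 0.7% × 5/12 = £17,870.4167
October 1 – December 31, 2016: 3 months at 0.25% → £6,127,000 × 0.25% × 3/12 = £3,829.3750
Total = £43,144.2917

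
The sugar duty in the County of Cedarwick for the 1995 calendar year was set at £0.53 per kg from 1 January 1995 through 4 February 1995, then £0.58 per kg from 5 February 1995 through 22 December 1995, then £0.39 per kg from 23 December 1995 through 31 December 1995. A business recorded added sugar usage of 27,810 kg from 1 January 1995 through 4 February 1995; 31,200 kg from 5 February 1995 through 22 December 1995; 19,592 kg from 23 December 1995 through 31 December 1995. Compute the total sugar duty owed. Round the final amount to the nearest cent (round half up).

£40,476.18

1 January – 4 February 1995: 27,810 kg at £0.53/kg → £14,739.30
5 February – 22 December 1995: 31,200 kg at £0.58/kg → £18,096.00
23 December – 31 December 1995: 19,592 kg at £0.39/kg → £7,640.88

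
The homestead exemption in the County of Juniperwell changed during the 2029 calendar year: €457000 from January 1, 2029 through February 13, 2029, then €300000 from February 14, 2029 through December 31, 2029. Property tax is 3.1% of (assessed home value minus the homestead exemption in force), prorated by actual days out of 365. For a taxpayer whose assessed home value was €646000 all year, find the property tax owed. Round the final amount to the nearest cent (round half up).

January 1 – February 13, 2029: 44 days, exemption €457000 → (€646000 − €457000) × 3.1% × 44/365 = €706.2904
February 14 – December 31, 2029: 321 days, exemption €300000 → (€646000 − €300000) × 3.1% × 321/365 = €9433.0027
Total = €10139.2932

€10139.29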